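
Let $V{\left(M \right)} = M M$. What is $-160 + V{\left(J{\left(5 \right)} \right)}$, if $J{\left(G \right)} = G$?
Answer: $-135$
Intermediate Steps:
$V{\left(M \right)} = M^{2}$
$-160 + V{\left(J{\left(5 \right)} \right)} = -160 + 5^{2} = -160 + 25 = -135$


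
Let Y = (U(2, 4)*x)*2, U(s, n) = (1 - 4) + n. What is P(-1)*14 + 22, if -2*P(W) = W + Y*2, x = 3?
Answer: -55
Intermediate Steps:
U(s, n) = -3 + n
Y = 6 (Y = ((-3 + 4)*3)*2 = (1*3)*2 = 3*2 = 6)
P(W) = -6 - W/2 (P(W) = -(W + 6*2)/2 = -(W + 12)/2 = -(12 + W)/2 = -6 - W/2)
P(-1)*14 + 22 = (-6 - 1/2*(-1))*14 + 22 = (-6 + 1/2)*14 + 22 = -11/2*14 + 22 = -77 + 22 = -55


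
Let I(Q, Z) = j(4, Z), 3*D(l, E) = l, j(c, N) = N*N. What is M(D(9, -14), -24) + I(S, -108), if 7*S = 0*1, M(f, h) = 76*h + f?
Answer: 9843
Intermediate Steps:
j(c, N) = N²
D(l, E) = l/3
M(f, h) = f + 76*h
S = 0 (S = (0*1)/7 = (⅐)*0 = 0)
I(Q, Z) = Z²
M(D(9, -14), -24) + I(S, -108) = ((⅓)*9 + 76*(-24)) + (-108)² = (3 - 1824) + 11664 = -1821 + 11664 = 9843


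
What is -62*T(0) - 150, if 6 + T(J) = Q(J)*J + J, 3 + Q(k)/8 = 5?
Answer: 222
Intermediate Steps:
Q(k) = 16 (Q(k) = -24 + 8*5 = -24 + 40 = 16)
T(J) = -6 + 17*J (T(J) = -6 + (16*J + J) = -6 + 17*J)
-62*T(0) - 150 = -62*(-6 + 17*0) - 150 = -62*(-6 + 0) - 150 = -62*(-6) - 150 = 372 - 150 = 222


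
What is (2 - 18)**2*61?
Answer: 15616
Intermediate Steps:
(2 - 18)**2*61 = (-16)**2*61 = 256*61 = 15616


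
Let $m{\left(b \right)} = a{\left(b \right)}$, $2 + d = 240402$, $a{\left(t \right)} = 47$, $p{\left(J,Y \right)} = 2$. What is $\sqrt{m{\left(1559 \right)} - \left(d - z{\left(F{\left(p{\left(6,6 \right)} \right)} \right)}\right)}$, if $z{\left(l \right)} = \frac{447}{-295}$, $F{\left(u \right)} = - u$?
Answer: $\frac{i \sqrt{20916851690}}{295} \approx 490.26 i$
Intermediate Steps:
$d = 240400$ ($d = -2 + 240402 = 240400$)
$m{\left(b \right)} = 47$
$z{\left(l \right)} = - \frac{447}{295}$ ($z{\left(l \right)} = 447 \left(- \frac{1}{295}\right) = - \frac{447}{295}$)
$\sqrt{m{\left(1559 \right)} - \left(d - z{\left(F{\left(p{\left(6,6 \right)} \right)} \right)}\right)} = \sqrt{47 - \frac{70918447}{295}} = \sqrt{- \frac{70904582}{295}} = \frac{i \sqrt{20916851690}}{295}$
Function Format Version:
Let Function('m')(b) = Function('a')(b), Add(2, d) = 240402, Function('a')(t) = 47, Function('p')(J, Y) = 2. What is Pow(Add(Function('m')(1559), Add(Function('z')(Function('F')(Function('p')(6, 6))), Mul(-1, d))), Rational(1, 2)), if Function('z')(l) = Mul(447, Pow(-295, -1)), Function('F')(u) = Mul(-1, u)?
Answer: Mul(Rational(1, 295), I, Pow(20916851690, Rational(1, 2))) ≈ Mul(490.26, I)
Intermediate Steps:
d = 240400 (d = Add(-2, 240402) = 240400)
Function('m')(b) = 47
Function('z')(l) = Rational(-447, 295) (Function('z')(l) = Mul(447, Rational(-1, 295)) = Rational(-447, 295))
Pow(Add(Function('m')(1559), Add(Function('z')(Function('F')(Function('p')(6, 6))), Mul(-1, d))), Rational(1, 2)) = Pow(Add(47, Add(Rational(-447, 295), Mul(-1, 240400))), Rational(1, 2)) = Pow(Add(47, Add(Rational(-447, 295), -240400)), Rational(1, 2)) = Pow(Add(47, Rational(-70918447, 295)), Rational(1, 2)) = Pow(Rational(-70904582, 295), Rational(1, 2)) = Mul(Rational(1, 295), I, Pow(20916851690, Rational(1, 2)))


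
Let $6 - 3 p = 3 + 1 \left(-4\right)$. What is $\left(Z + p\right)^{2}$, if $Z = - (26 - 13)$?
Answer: $\frac{1024}{9} \approx 113.78$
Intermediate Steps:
$p = \frac{7}{3}$ ($p = 2 - \frac{3 + 1 \left(-4\right)}{3} = 2 - \frac{3 - 4}{3} = 2 - - \frac{1}{3} = 2 + \frac{1}{3} = \frac{7}{3} \approx 2.3333$)
$Z = -13$ ($Z = - (26 - 13) = \left(-1\right) 13 = -13$)
$\left(Z + p\right)^{2} = \left(-13 + \frac{7}{3}\right)^{2} = \left(- \frac{32}{3}\right)^{2} = \frac{1024}{9}$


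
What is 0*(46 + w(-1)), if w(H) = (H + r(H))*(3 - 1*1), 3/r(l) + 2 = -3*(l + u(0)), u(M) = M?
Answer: 0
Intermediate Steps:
r(l) = 3/(-2 - 3*l) (r(l) = 3/(-2 - 3*(l + 0)) = 3/(-2 - 3*l))
w(H) = -6/(2 + 3*H) + 2*H (w(H) = (H - 3/(2 + 3*H))*(3 - 1*1) = (H - 3/(2 + 3*H))*(3 - 1) = (H - 3/(2 + 3*H))*2 = -6/(2 + 3*H) + 2*H)
0*(46 + w(-1)) = 0*(46 + 2*(-3 - (2 + 3*(-1)))/(2 + 3*(-1))) = 0*(46 + 2*(-3 - (2 - 3))/(2 - 3)) = 0*(46 + 2*(-3 - 1*(-1))/(-1)) = 0*(46 + 2*(-1)*(-3 + 1)) = 0*(46 + 2*(-1)*(-2)) = 0*(46 + 4) = 0*50 = 0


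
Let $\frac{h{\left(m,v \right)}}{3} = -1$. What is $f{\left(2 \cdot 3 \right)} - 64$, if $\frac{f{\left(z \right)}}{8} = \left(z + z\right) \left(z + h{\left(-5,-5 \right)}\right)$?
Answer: $224$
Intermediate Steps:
$h{\left(m,v \right)} = -3$ ($h{\left(m,v \right)} = 3 \left(-1\right) = -3$)
$f{\left(z \right)} = 16 z \left(-3 + z\right)$ ($f{\left(z \right)} = 8 \left(z + z\right) \left(z - 3\right) = 8 \cdot 2 z \left(-3 + z\right) = 16 z \left(-3 + z\right)$)
$f{\left(2 \cdot 3 \right)} - 64 = 16 \cdot 2 \cdot 3 \left(-3 + 2 \cdot 3\right) - 64 = 16 \cdot 6 \left(-3 + 6\right) - 64 = 16 \cdot 6 \cdot 3 - 64 = 288 - 64 = 224$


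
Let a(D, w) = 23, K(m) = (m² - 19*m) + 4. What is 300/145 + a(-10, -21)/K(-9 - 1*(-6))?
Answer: 4867/2030 ≈ 2.3975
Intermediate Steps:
K(m) = 4 + m² - 19*m
300/145 + a(-10, -21)/K(-9 - 1*(-6)) = 300/145 + 23/(4 + (-9 - 1*(-6))² - 19*(-9 - 1*(-6))) = 300*(1/145) + 23/(4 + (-9 + 6)² - 19*(-9 + 6)) = 60/29 + 23/(4 + (-3)² - 19*(-3)) = 60/29 + 23/(4 + 9 + 57) = 60/29 + 23/70 = 4867/2030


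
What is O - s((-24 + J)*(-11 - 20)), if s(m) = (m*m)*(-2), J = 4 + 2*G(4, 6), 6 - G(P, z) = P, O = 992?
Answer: 493024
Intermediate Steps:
G(P, z) = 6 - P
J = 8 (J = 4 + 2*(6 - 1*4) = 4 + 2*(6 - 4) = 4 + 2*2 = 4 + 4 = 8)
s(m) = -2*m² (s(m) = m²*(-2) = -2*m²)
O - s((-24 + J)*(-11 - 20)) = 992 - (-2)*((-24 + 8)*(-11 - 20))² = 992 - (-2)*(-16*(-31))² = 992 - (-2)*496² = 992 - (-2)*246016 = 992 - 1*(-492032) = 992 + 492032 = 493024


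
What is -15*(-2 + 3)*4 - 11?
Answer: -71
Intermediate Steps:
-15*(-2 + 3)*4 - 11 = -15*4 - 11 = -60 - 11 = -71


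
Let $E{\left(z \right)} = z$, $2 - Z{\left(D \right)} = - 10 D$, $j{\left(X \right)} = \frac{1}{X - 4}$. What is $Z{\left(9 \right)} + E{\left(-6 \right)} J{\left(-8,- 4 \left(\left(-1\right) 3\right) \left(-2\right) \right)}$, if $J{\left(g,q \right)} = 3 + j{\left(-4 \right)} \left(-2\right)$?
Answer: $\frac{145}{2} \approx 72.5$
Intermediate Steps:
$j{\left(X \right)} = \frac{1}{-4 + X}$
$Z{\left(D \right)} = 2 + 10 D$ ($Z{\left(D \right)} = 2 - - 10 D = 2 + 10 D$)
$J{\left(g,q \right)} = \frac{13}{4}$ ($J{\left(g,q \right)} = 3 + \frac{1}{-4 - 4} \left(-2\right) = 3 + \frac{1}{-8} \left(-2\right) = 3 - - \frac{1}{4} = 3 + \frac{1}{4} = \frac{13}{4}$)
$Z{\left(9 \right)} + E{\left(-6 \right)} J{\left(-8,- 4 \left(\left(-1\right) 3\right) \left(-2\right) \right)} = \left(2 + 10 \cdot 9\right) - \frac{39}{2} = \left(2 + 90\right) - \frac{39}{2} = 92 - \frac{39}{2} = \frac{145}{2}$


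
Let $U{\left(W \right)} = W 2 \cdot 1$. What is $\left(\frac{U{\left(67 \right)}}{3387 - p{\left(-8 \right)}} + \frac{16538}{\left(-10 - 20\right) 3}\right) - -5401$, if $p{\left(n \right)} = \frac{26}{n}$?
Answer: $\frac{3183821456}{610245} \approx 5217.3$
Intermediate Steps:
$U{\left(W \right)} = 2 W$ ($U{\left(W \right)} = 2 W 1 = 2 W$)
$\left(\frac{U{\left(67 \right)}}{3387 - p{\left(-8 \right)}} + \frac{16538}{\left(-10 - 20\right) 3}\right) - -5401 = \left(\frac{2 \cdot 67}{3387 - \frac{26}{-8}} + \frac{16538}{\left(-10 - 20\right) 3}\right) - -5401 = \left(\frac{134}{3387 - 26 \left(- \frac{1}{8}\right)} + \frac{16538}{\left(-30\right) 3}\right) + 5401 = \left(\frac{134}{3387 - - \frac{13}{4}} + \frac{16538}{-90}\right) + 5401 = \left(\frac{134}{3387 + \frac{13}{4}} + 16538 \left(- \frac{1}{90}\right)\right) + 5401 = \left(\frac{134}{\frac{13561}{4}} - \frac{8269}{45}\right) + 5401 = \left(134 \cdot \frac{4}{13561} - \frac{8269}{45}\right) + 5401 = \left(\frac{536}{13561} - \frac{8269}{45}\right) + 5401 = - \frac{112111789}{610245} + 5401 = \frac{3183821456}{610245}$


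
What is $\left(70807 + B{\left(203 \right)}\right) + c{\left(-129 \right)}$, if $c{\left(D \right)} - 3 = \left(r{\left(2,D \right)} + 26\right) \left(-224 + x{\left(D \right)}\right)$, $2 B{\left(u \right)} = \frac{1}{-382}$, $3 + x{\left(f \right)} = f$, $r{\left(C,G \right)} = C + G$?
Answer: $\frac{81569223}{764} \approx 1.0677 \cdot 10^{5}$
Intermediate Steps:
$x{\left(f \right)} = -3 + f$
$B{\left(u \right)} = - \frac{1}{764}$ ($B{\left(u \right)} = \frac{1}{2 \left(-382\right)} = \frac{1}{2} \left(- \frac{1}{382}\right) = - \frac{1}{764}$)
$c{\left(D \right)} = 3 + \left(-227 + D\right) \left(28 + D\right)$ ($c{\left(D \right)} = 3 + \left(\left(2 + D\right) + 26\right) \left(-224 + \left(-3 + D\right)\right) = 3 + \left(28 + D\right) \left(-227 + D\right) = 3 + \left(-227 + D\right) \left(28 + D\right)$)
$\left(70807 + B{\left(203 \right)}\right) + c{\left(-129 \right)} = \left(70807 - \frac{1}{764}\right) - \left(-19318 - 16641\right) = \frac{54096547}{764} + \left(-6353 + 16641 + 25671\right) = \frac{54096547}{764} + 35959 = \frac{81569223}{764}$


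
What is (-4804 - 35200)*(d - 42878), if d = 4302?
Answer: 1543194304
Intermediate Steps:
(-4804 - 35200)*(d - 42878) = (-4804 - 35200)*(4302 - 42878) = -40004*(-38576) = 1543194304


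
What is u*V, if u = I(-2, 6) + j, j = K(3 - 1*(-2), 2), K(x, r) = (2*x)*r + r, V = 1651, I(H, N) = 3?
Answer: 41275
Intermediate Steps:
K(x, r) = r + 2*r*x (K(x, r) = 2*r*x + r = r + 2*r*x)
j = 22 (j = 2*(1 + 2*(3 - 1*(-2))) = 2*(1 + 2*(3 + 2)) = 2*(1 + 2*5) = 2*(1 + 10) = 2*11 = 22)
u = 25 (u = 3 + 22 = 25)
u*V = 25*1651 = 41275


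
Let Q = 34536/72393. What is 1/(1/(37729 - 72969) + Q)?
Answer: 850376440/405658749 ≈ 2.0963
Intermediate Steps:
Q = 11512/24131 (Q = 34536*(1/72393) = 11512/24131 ≈ 0.47706)
1/(1/(37729 - 72969) + Q) = 1/(1/(37729 - 72969) + 11512/24131) = 1/(1/(-35240) + 11512/24131) = 1/(-1/35240 + 11512/24131) = 1/(405658749/850376440) = 850376440/405658749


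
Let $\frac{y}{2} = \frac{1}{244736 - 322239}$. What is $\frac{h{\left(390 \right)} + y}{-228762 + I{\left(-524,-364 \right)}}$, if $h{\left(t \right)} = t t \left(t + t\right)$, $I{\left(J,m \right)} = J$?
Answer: $- \frac{4597400456999}{8885176429} \approx -517.42$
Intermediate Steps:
$y = - \frac{2}{77503}$ ($y = \frac{2}{244736 - 322239} = \frac{2}{-77503} = 2 \left(- \frac{1}{77503}\right) = - \frac{2}{77503} \approx -2.5805 \cdot 10^{-5}$)
$h{\left(t \right)} = 2 t^{3}$ ($h{\left(t \right)} = t^{2} \cdot 2 t = 2 t^{3}$)
$\frac{h{\left(390 \right)} + y}{-228762 + I{\left(-524,-364 \right)}} = \frac{2 \cdot 390^{3} - \frac{2}{77503}}{-228762 - 524} = \frac{2 \cdot 59319000 - \frac{2}{77503}}{-229286} = \left(118638000 - \frac{2}{77503}\right) \left(- \frac{1}{229286}\right) = \frac{9194800913998}{77503} \left(- \frac{1}{229286}\right) = - \frac{4597400456999}{8885176429}$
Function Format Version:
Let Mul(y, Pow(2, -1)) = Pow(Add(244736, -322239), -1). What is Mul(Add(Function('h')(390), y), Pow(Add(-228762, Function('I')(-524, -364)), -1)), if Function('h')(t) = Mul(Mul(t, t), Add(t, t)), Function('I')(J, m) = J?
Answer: Rational(-4597400456999, 8885176429) ≈ -517.42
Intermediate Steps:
y = Rational(-2, 77503) (y = Mul(2, Pow(Add(244736, -322239), -1)) = Mul(2, Pow(-77503, -1)) = Mul(2, Rational(-1, 77503)) = Rational(-2, 77503) ≈ -2.5805e-5)
Function('h')(t) = Mul(2, Pow(t, 3)) (Function('h')(t) = Mul(Pow(t, 2), Mul(2, t)) = Mul(2, Pow(t, 3)))
Mul(Add(Function('h')(390), y), Pow(Add(-228762, Function('I')(-524, -364)), -1)) = Mul(Add(Mul(2, Pow(390, 3)), Rational(-2, 77503)), Pow(Add(-228762, -524), -1)) = Mul(Add(Mul(2, 59319000), Rational(-2, 77503)), Pow(-229286, -1)) = Mul(Add(118638000, Rational(-2, 77503)), Rational(-1, 229286)) = Mul(Rational(9194800913998, 77503), Rational(-1, 229286)) = Rational(-4597400456999, 8885176429)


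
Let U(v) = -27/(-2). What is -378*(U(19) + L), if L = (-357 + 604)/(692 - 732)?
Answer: -55377/20 ≈ -2768.9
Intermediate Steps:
U(v) = 27/2 (U(v) = -27*(-1/2) = 27/2)
L = -247/40 (L = 247/(-40) = 247*(-1/40) = -247/40 ≈ -6.1750)
-378*(U(19) + L) = -378*(27/2 - 247/40) = -378*293/40 = -55377/20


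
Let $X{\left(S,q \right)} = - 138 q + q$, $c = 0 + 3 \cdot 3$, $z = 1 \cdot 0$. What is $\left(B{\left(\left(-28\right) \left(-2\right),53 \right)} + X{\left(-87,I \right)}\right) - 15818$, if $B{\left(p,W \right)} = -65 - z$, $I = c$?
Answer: $-17116$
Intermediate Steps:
$z = 0$
$c = 9$ ($c = 0 + 9 = 9$)
$I = 9$
$X{\left(S,q \right)} = - 137 q$
$B{\left(p,W \right)} = -65$ ($B{\left(p,W \right)} = -65 - 0 = -65 + 0 = -65$)
$\left(B{\left(\left(-28\right) \left(-2\right),53 \right)} + X{\left(-87,I \right)}\right) - 15818 = \left(-65 - 1233\right) - 15818 = -1298 - 15818 = -17116$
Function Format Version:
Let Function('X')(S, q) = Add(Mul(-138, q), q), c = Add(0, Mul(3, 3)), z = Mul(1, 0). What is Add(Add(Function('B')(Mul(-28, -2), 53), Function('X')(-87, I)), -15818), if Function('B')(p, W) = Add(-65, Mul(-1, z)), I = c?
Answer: -17116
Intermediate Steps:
z = 0
c = 9 (c = Add(0, 9) = 9)
I = 9
Function('X')(S, q) = Mul(-137, q)
Function('B')(p, W) = -65 (Function('B')(p, W) = Add(-65, Mul(-1, 0)) = Add(-65, 0) = -65)
Add(Add(Function('B')(Mul(-28, -2), 53), Function('X')(-87, I)), -15818) = Add(Add(-65, Mul(-137, 9)), -15818) = Add(Add(-65, -1233), -15818) = Add(-1298, -15818) = -17116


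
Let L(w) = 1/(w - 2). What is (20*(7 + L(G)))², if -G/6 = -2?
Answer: 20164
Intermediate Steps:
G = 12 (G = -6*(-2) = 12)
L(w) = 1/(-2 + w)
(20*(7 + L(G)))² = (20*(7 + 1/(-2 + 12)))² = (20*(7 + 1/10))² = (20*(7 + ⅒))² = (20*(71/10))² = 142² = 20164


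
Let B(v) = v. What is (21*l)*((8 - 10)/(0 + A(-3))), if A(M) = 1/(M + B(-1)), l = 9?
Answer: 1512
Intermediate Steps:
A(M) = 1/(-1 + M) (A(M) = 1/(M - 1) = 1/(-1 + M))
(21*l)*((8 - 10)/(0 + A(-3))) = (21*9)*((8 - 10)/(0 + 1/(-1 - 3))) = 189*(-2/(0 + 1/(-4))) = 189*(-2/(0 - ¼)) = 189*(-2/(-¼)) = 189*(-2*(-4)) = 189*8 = 1512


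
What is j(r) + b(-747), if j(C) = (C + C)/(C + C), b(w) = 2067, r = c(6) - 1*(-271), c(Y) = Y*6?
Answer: 2068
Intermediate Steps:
c(Y) = 6*Y
r = 307 (r = 6*6 - 1*(-271) = 36 + 271 = 307)
j(C) = 1 (j(C) = (2*C)/((2*C)) = (2*C)*(1/(2*C)) = 1)
j(r) + b(-747) = 1 + 2067 = 2068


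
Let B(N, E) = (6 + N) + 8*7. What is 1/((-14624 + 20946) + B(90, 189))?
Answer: 1/6474 ≈ 0.00015446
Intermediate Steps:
B(N, E) = 62 + N (B(N, E) = (6 + N) + 56 = 62 + N)
1/((-14624 + 20946) + B(90, 189)) = 1/((-14624 + 20946) + (62 + 90)) = 1/(6322 + 152) = 1/6474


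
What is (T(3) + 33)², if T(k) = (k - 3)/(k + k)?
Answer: 1089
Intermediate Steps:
T(k) = (-3 + k)/(2*k) (T(k) = (-3 + k)/((2*k)) = (-3 + k)*(1/(2*k)) = (-3 + k)/(2*k))
(T(3) + 33)² = ((½)*(-3 + 3)/3 + 33)² = ((½)*(⅓)*0 + 33)² = (0 + 33)² = 33² = 1089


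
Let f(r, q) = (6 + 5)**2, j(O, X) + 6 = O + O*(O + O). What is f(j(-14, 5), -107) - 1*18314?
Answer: -18193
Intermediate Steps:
j(O, X) = -6 + O + 2*O**2 (j(O, X) = -6 + (O + O*(O + O)) = -6 + (O + O*(2*O)) = -6 + (O + 2*O**2) = -6 + O + 2*O**2)
f(r, q) = 121 (f(r, q) = 11**2 = 121)
f(j(-14, 5), -107) - 1*18314 = 121 - 1*18314 = 121 - 18314 = -18193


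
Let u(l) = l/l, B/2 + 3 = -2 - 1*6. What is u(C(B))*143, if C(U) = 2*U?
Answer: 143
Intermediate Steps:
B = -22 (B = -6 + 2*(-2 - 1*6) = -6 + 2*(-2 - 6) = -6 + 2*(-8) = -6 - 16 = -22)
u(l) = 1
u(C(B))*143 = 1*143 = 143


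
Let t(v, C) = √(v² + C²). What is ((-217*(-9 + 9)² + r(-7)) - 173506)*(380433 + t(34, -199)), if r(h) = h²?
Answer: -65988766881 - 173457*√40757 ≈ -6.6024e+10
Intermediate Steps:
t(v, C) = √(C² + v²)
((-217*(-9 + 9)² + r(-7)) - 173506)*(380433 + t(34, -199)) = ((-217*(-9 + 9)² + (-7)²) - 173506)*(380433 + √((-199)² + 34²)) = ((-217*0² + 49) - 173506)*(380433 + √(39601 + 1156)) = ((-217*0 + 49) - 173506)*(380433 + √40757) = ((0 + 49) - 173506)*(380433 + √40757) = (49 - 173506)*(380433 + √40757) = -173457*(380433 + √40757) = -65988766881 - 173457*√40757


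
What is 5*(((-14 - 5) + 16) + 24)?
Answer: 105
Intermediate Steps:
5*(((-14 - 5) + 16) + 24) = 5*((-19 + 16) + 24) = 5*(-3 + 24) = 5*21 = 105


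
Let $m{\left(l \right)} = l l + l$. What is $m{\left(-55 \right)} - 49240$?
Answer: $-46270$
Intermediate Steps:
$m{\left(l \right)} = l + l^{2}$ ($m{\left(l \right)} = l^{2} + l = l + l^{2}$)
$m{\left(-55 \right)} - 49240 = - 55 \left(1 - 55\right) - 49240 = \left(-55\right) \left(-54\right) - 49240 = 2970 - 49240 = -46270$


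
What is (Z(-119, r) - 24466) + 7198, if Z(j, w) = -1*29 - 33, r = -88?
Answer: -17330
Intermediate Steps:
Z(j, w) = -62 (Z(j, w) = -29 - 33 = -62)
(Z(-119, r) - 24466) + 7198 = (-62 - 24466) + 7198 = -24528 + 7198 = -17330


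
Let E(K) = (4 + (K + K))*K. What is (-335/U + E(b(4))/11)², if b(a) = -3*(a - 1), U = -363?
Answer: 20187049/131769 ≈ 153.20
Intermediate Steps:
b(a) = 3 - 3*a (b(a) = -3*(-1 + a) = 3 - 3*a)
E(K) = K*(4 + 2*K) (E(K) = (4 + 2*K)*K = K*(4 + 2*K))
(-335/U + E(b(4))/11)² = (-335/(-363) + (2*(3 - 3*4)*(2 + (3 - 3*4)))/11)² = (-335*(-1/363) + (2*(3 - 12)*(2 + (3 - 12)))*(1/11))² = (335/363 + (2*(-9)*(2 - 9))*(1/11))² = (335/363 + (2*(-9)*(-7))*(1/11))² = (335/363 + 126*(1/11))² = (335/363 + 126/11)² = (4493/363)² = 20187049/131769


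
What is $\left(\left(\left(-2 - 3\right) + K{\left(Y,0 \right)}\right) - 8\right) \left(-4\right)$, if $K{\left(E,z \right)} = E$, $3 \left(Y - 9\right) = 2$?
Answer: $\frac{40}{3} \approx 13.333$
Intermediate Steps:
$Y = \frac{29}{3}$ ($Y = 9 + \frac{1}{3} \cdot 2 = 9 + \frac{2}{3} = \frac{29}{3} \approx 9.6667$)
$\left(\left(\left(-2 - 3\right) + K{\left(Y,0 \right)}\right) - 8\right) \left(-4\right) = \left(\left(\left(-2 - 3\right) + \frac{29}{3}\right) - 8\right) \left(-4\right) = \left(\left(-5 + \frac{29}{3}\right) - 8\right) \left(-4\right) = \left(\frac{14}{3} - 8\right) \left(-4\right) = \left(- \frac{10}{3}\right) \left(-4\right) = \frac{40}{3}$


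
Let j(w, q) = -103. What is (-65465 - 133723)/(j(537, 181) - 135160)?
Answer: 199188/135263 ≈ 1.4726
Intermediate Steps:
(-65465 - 133723)/(j(537, 181) - 135160) = (-65465 - 133723)/(-103 - 135160) = -199188/(-135263) = -199188*(-1/135263) = 199188/135263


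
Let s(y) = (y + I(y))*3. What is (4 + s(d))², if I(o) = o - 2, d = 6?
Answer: 1156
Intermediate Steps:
I(o) = -2 + o
s(y) = -6 + 6*y (s(y) = (y + (-2 + y))*3 = (-2 + 2*y)*3 = -6 + 6*y)
(4 + s(d))² = (4 + (-6 + 6*6))² = (4 + (-6 + 36))² = (4 + 30)² = 34² = 1156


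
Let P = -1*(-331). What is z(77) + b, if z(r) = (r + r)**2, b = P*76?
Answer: 48872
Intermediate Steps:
P = 331
b = 25156 (b = 331*76 = 25156)
z(r) = 4*r**2 (z(r) = (2*r)**2 = 4*r**2)
z(77) + b = 4*77**2 + 25156 = 4*5929 + 25156 = 23716 + 25156 = 48872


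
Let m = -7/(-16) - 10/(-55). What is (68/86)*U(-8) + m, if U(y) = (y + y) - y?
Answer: -43185/7568 ≈ -5.7063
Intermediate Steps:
m = 109/176 (m = -7*(-1/16) - 10*(-1/55) = 7/16 + 2/11 = 109/176 ≈ 0.61932)
U(y) = y (U(y) = 2*y - y = y)
(68/86)*U(-8) + m = (68/86)*(-8) + 109/176 = (68*(1/86))*(-8) + 109/176 = (34/43)*(-8) + 109/176 = -272/43 + 109/176 = -43185/7568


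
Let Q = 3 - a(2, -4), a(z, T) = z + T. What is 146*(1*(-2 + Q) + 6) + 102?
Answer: 1416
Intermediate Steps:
a(z, T) = T + z
Q = 5 (Q = 3 - (-4 + 2) = 3 - 1*(-2) = 3 + 2 = 5)
146*(1*(-2 + Q) + 6) + 102 = 146*(1*(-2 + 5) + 6) + 102 = 146*(1*3 + 6) + 102 = 146*(3 + 6) + 102 = 146*9 + 102 = 1314 + 102 = 1416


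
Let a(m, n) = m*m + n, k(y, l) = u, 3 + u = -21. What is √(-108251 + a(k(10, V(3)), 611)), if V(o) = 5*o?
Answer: 6*I*√2974 ≈ 327.21*I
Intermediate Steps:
u = -24 (u = -3 - 21 = -24)
k(y, l) = -24
a(m, n) = n + m² (a(m, n) = m² + n = n + m²)
√(-108251 + a(k(10, V(3)), 611)) = √(-108251 + (611 + (-24)²)) = √(-108251 + (611 + 576)) = √(-108251 + 1187) = √(-107064) = 6*I*√2974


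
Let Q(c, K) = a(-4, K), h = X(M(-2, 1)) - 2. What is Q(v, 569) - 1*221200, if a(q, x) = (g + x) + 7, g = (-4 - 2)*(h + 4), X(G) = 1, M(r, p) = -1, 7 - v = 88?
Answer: -220642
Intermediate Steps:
v = -81 (v = 7 - 1*88 = 7 - 88 = -81)
h = -1 (h = 1 - 2 = -1)
g = -18 (g = (-4 - 2)*(-1 + 4) = -6*3 = -18)
a(q, x) = -11 + x (a(q, x) = (-18 + x) + 7 = -11 + x)
Q(c, K) = -11 + K
Q(v, 569) - 1*221200 = (-11 + 569) - 1*221200 = 558 - 221200 = -220642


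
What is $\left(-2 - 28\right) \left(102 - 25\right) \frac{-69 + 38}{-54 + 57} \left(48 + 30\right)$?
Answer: $1861860$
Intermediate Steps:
$\left(-2 - 28\right) \left(102 - 25\right) \frac{-69 + 38}{-54 + 57} \left(48 + 30\right) = \left(-30\right) 77 \left(- \frac{31}{3}\right) 78 = - 2310 \left(\left(-31\right) \frac{1}{3}\right) 78 = \left(-2310\right) \left(- \frac{31}{3}\right) 78 = 23870 \cdot 78 = 1861860$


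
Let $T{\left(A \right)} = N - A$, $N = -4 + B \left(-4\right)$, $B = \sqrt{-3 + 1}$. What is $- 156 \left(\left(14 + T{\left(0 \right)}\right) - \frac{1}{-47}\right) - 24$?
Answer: $- \frac{74604}{47} + 624 i \sqrt{2} \approx -1587.3 + 882.47 i$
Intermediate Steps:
$B = i \sqrt{2}$ ($B = \sqrt{-2} = i \sqrt{2} \approx 1.4142 i$)
$N = -4 - 4 i \sqrt{2}$ ($N = -4 + i \sqrt{2} \left(-4\right) = -4 - 4 i \sqrt{2} \approx -4.0 - 5.6569 i$)
$T{\left(A \right)} = -4 - A - 4 i \sqrt{2}$ ($T{\left(A \right)} = \left(-4 - 4 i \sqrt{2}\right) - A = -4 - A - 4 i \sqrt{2}$)
$- 156 \left(\left(14 + T{\left(0 \right)}\right) - \frac{1}{-47}\right) - 24 = - 156 \left(\left(14 - \left(4 + 4 i \sqrt{2}\right)\right) - \frac{1}{-47}\right) - 24 = - 156 \left(\left(14 - \left(4 + 4 i \sqrt{2}\right)\right) - - \frac{1}{47}\right) - 24 = - 156 \left(\left(14 - \left(4 + 4 i \sqrt{2}\right)\right) + \frac{1}{47}\right) - 24 = - 156 \left(\left(10 - 4 i \sqrt{2}\right) + \frac{1}{47}\right) - 24 = - 156 \left(\frac{471}{47} - 4 i \sqrt{2}\right) - 24 = \left(- \frac{73476}{47} + 624 i \sqrt{2}\right) - 24 = - \frac{74604}{47} + 624 i \sqrt{2}$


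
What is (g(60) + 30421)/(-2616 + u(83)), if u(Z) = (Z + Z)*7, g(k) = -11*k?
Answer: -29761/1454 ≈ -20.468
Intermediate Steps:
u(Z) = 14*Z (u(Z) = (2*Z)*7 = 14*Z)
(g(60) + 30421)/(-2616 + u(83)) = (-11*60 + 30421)/(-2616 + 14*83) = (-660 + 30421)/(-2616 + 1162) = 29761/(-1454) = 29761*(-1/1454) = -29761/1454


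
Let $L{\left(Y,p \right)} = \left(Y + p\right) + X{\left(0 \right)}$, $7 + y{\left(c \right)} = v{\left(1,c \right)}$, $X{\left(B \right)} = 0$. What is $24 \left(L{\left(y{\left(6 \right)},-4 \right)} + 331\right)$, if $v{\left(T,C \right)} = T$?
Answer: $7704$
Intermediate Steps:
$y{\left(c \right)} = -6$ ($y{\left(c \right)} = -7 + 1 = -6$)
$L{\left(Y,p \right)} = Y + p$ ($L{\left(Y,p \right)} = \left(Y + p\right) + 0 = Y + p$)
$24 \left(L{\left(y{\left(6 \right)},-4 \right)} + 331\right) = 24 \left(\left(-6 - 4\right) + 331\right) = 24 \left(-10 + 331\right) = 24 \cdot 321 = 7704$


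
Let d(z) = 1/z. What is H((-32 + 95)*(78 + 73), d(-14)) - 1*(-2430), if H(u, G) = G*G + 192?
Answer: 513913/196 ≈ 2622.0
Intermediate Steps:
H(u, G) = 192 + G² (H(u, G) = G² + 192 = 192 + G²)
H((-32 + 95)*(78 + 73), d(-14)) - 1*(-2430) = (192 + (1/(-14))²) - 1*(-2430) = (192 + (-1/14)²) + 2430 = (192 + 1/196) + 2430 = 37633/196 + 2430 = 513913/196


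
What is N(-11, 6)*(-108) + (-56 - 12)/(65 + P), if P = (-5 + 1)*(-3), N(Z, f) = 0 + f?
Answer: -49964/77 ≈ -648.88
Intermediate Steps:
N(Z, f) = f
P = 12 (P = -4*(-3) = 12)
N(-11, 6)*(-108) + (-56 - 12)/(65 + P) = 6*(-108) + (-56 - 12)/(65 + 12) = -648 - 68/77 = -49964/77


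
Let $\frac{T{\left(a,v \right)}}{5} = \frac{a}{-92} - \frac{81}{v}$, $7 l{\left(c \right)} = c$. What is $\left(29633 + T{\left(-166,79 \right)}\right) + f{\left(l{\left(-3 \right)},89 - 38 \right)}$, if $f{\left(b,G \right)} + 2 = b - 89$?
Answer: $\frac{751577579}{25438} \approx 29545.0$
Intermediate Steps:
$l{\left(c \right)} = \frac{c}{7}$
$f{\left(b,G \right)} = -91 + b$ ($f{\left(b,G \right)} = -2 + \left(b - 89\right) = -2 + \left(-89 + b\right) = -91 + b$)
$T{\left(a,v \right)} = - \frac{405}{v} - \frac{5 a}{92}$ ($T{\left(a,v \right)} = 5 \left(\frac{a}{-92} - \frac{81}{v}\right) = 5 \left(a \left(- \frac{1}{92}\right) - \frac{81}{v}\right) = 5 \left(- \frac{a}{92} - \frac{81}{v}\right) = 5 \left(- \frac{81}{v} - \frac{a}{92}\right) = - \frac{405}{v} - \frac{5 a}{92}$)
$\left(29633 + T{\left(-166,79 \right)}\right) + f{\left(l{\left(-3 \right)},89 - 38 \right)} = \left(29633 - \left(- \frac{415}{46} + \frac{405}{79}\right)\right) + \left(-91 + \frac{1}{7} \left(-3\right)\right) = \left(29633 + \left(\left(-405\right) \frac{1}{79} + \frac{415}{46}\right)\right) - \frac{640}{7} = \left(29633 + \left(- \frac{405}{79} + \frac{415}{46}\right)\right) - \frac{640}{7} = \left(29633 + \frac{14155}{3634}\right) - \frac{640}{7} = \frac{107700477}{3634} - \frac{640}{7} = \frac{751577579}{25438}$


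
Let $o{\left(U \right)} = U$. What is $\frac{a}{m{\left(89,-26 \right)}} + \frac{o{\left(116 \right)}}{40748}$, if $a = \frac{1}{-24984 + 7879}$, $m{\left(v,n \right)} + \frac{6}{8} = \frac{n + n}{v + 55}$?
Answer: $\frac{5052133}{1742486350} \approx 0.0028994$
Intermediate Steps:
$m{\left(v,n \right)} = - \frac{3}{4} + \frac{2 n}{55 + v}$ ($m{\left(v,n \right)} = - \frac{3}{4} + \frac{n + n}{v + 55} = - \frac{3}{4} + \frac{2 n}{55 + v}$)
$a = - \frac{1}{17105}$ ($a = \frac{1}{-17105} = - \frac{1}{17105} \approx -5.8462 \cdot 10^{-5}$)
$\frac{a}{m{\left(89,-26 \right)}} + \frac{o{\left(116 \right)}}{40748} = - \frac{1}{17105 \frac{-165 - 267 + 8 \left(-26\right)}{4 \left(55 + 89\right)}} + \frac{116}{40748} = - \frac{1}{17105 \frac{-165 - 267 - 208}{4 \cdot 144}} + 116 \cdot \frac{1}{40748} = - \frac{1}{17105 \cdot \frac{1}{4} \cdot \frac{1}{144} \left(-640\right)} + \frac{29}{10187} = - \frac{1}{17105 \left(- \frac{10}{9}\right)} + \frac{29}{10187} = \left(- \frac{1}{17105}\right) \left(- \frac{9}{10}\right) + \frac{29}{10187} = \frac{9}{171050} + \frac{29}{10187} = \frac{5052133}{1742486350}$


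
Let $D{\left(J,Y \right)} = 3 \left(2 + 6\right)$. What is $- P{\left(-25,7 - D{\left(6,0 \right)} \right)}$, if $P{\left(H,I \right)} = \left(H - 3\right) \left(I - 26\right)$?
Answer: $-1204$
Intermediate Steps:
$D{\left(J,Y \right)} = 24$ ($D{\left(J,Y \right)} = 3 \cdot 8 = 24$)
$P{\left(H,I \right)} = \left(-26 + I\right) \left(-3 + H\right)$ ($P{\left(H,I \right)} = \left(-3 + H\right) \left(-26 + I\right) = \left(-26 + I\right) \left(-3 + H\right)$)
$- P{\left(-25,7 - D{\left(6,0 \right)} \right)} = - (78 - -650 - 3 \left(7 - 24\right) - 25 \left(7 - 24\right)) = - (78 + 650 - 3 \left(7 - 24\right) - 25 \left(7 - 24\right)) = - (78 + 650 - -51 - -425) = - (78 + 650 + 51 + 425) = \left(-1\right) 1204 = -1204$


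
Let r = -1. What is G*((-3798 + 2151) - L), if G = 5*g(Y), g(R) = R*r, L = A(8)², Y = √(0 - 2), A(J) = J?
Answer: 8555*I*√2 ≈ 12099.0*I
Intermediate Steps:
Y = I*√2 (Y = √(-2) = I*√2 ≈ 1.4142*I)
L = 64 (L = 8² = 64)
g(R) = -R (g(R) = R*(-1) = -R)
G = -5*I*√2 (G = 5*(-I*√2) = -5*I*√2 ≈ -7.0711*I)
G*((-3798 + 2151) - L) = (-5*I*√2)*((-3798 + 2151) - 1*64) = (-5*I*√2)*(-1647 - 64) = -5*I*√2*(-1711) = 8555*I*√2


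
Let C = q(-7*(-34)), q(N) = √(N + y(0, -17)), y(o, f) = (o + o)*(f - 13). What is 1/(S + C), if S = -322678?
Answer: -161339/52060545723 - √238/104121091446 ≈ -3.0992e-6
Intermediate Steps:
y(o, f) = 2*o*(-13 + f) (y(o, f) = (2*o)*(-13 + f) = 2*o*(-13 + f))
q(N) = √N (q(N) = √(N + 2*0*(-13 - 17)) = √(N + 2*0*(-30)) = √(N + 0) = √N)
C = √238 (C = √(-7*(-34)) = √238 ≈ 15.427)
1/(S + C) = 1/(-322678 + √238)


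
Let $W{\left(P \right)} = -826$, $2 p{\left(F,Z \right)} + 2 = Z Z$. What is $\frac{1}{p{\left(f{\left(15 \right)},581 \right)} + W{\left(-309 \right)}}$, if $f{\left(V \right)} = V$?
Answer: $\frac{2}{335907} \approx 5.954 \cdot 10^{-6}$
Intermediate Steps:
$p{\left(F,Z \right)} = -1 + \frac{Z^{2}}{2}$ ($p{\left(F,Z \right)} = -1 + \frac{Z Z}{2} = -1 + \frac{Z^{2}}{2}$)
$\frac{1}{p{\left(f{\left(15 \right)},581 \right)} + W{\left(-309 \right)}} = \frac{1}{\left(-1 + \frac{581^{2}}{2}\right) - 826} = \frac{1}{\left(-1 + \frac{1}{2} \cdot 337561\right) - 826} = \frac{1}{\left(-1 + \frac{337561}{2}\right) - 826} = \frac{1}{\frac{337559}{2} - 826} = \frac{1}{\frac{335907}{2}} = \frac{2}{335907}$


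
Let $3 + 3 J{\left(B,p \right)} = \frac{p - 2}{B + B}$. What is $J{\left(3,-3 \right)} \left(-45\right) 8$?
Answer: $460$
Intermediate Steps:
$J{\left(B,p \right)} = -1 + \frac{-2 + p}{6 B}$ ($J{\left(B,p \right)} = -1 + \frac{\left(p - 2\right) \frac{1}{B + B}}{3} = -1 + \frac{\left(-2 + p\right) \frac{1}{2 B}}{3} = -1 + \frac{\frac{1}{2} \frac{1}{B} \left(-2 + p\right)}{3} = -1 + \frac{-2 + p}{6 B}$)
$J{\left(3,-3 \right)} \left(-45\right) 8 = \frac{-2 - 3 - 18}{6 \cdot 3} \left(-45\right) 8 = \frac{1}{6} \cdot \frac{1}{3} \left(-2 - 3 - 18\right) \left(-45\right) 8 = \frac{1}{6} \cdot \frac{1}{3} \left(-23\right) \left(-45\right) 8 = \left(- \frac{23}{18}\right) \left(-45\right) 8 = \frac{115}{2} \cdot 8 = 460$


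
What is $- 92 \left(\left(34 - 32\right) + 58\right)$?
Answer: $-5520$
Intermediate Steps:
$- 92 \left(\left(34 - 32\right) + 58\right) = - 92 \left(2 + 58\right) = \left(-92\right) 60 = -5520$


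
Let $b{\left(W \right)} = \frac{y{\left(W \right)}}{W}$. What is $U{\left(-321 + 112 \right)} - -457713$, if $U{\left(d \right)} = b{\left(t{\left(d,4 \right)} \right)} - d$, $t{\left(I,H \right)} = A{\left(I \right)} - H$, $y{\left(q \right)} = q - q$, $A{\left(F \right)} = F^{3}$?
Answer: $457922$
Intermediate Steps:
$y{\left(q \right)} = 0$
$t{\left(I,H \right)} = I^{3} - H$
$b{\left(W \right)} = 0$ ($b{\left(W \right)} = \frac{0}{W} = 0$)
$U{\left(d \right)} = - d$ ($U{\left(d \right)} = 0 - d = - d$)
$U{\left(-321 + 112 \right)} - -457713 = - (-321 + 112) - -457713 = \left(-1\right) \left(-209\right) + 457713 = 209 + 457713 = 457922$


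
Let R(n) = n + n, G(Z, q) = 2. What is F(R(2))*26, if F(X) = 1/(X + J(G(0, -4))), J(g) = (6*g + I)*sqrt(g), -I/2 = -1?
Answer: -13/47 + 91*sqrt(2)/94 ≈ 1.0925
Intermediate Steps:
I = 2 (I = -2*(-1) = 2)
J(g) = sqrt(g)*(2 + 6*g) (J(g) = (6*g + 2)*sqrt(g) = (2 + 6*g)*sqrt(g) = sqrt(g)*(2 + 6*g))
R(n) = 2*n
F(X) = 1/(X + 14*sqrt(2)) (F(X) = 1/(X + sqrt(2)*(2 + 6*2)) = 1/(X + sqrt(2)*(2 + 12)) = 1/(X + sqrt(2)*14) = 1/(X + 14*sqrt(2)))
F(R(2))*26 = 26/(2*2 + 14*sqrt(2)) = 26/(4 + 14*sqrt(2))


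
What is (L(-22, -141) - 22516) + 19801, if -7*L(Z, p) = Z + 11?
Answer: -18994/7 ≈ -2713.4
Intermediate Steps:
L(Z, p) = -11/7 - Z/7 (L(Z, p) = -(Z + 11)/7 = -(11 + Z)/7 = -11/7 - Z/7)
(L(-22, -141) - 22516) + 19801 = ((-11/7 - 1/7*(-22)) - 22516) + 19801 = ((-11/7 + 22/7) - 22516) + 19801 = (11/7 - 22516) + 19801 = -157601/7 + 19801 = -18994/7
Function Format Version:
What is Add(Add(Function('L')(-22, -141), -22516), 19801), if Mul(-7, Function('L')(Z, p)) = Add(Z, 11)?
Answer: Rational(-18994, 7) ≈ -2713.4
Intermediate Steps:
Function('L')(Z, p) = Add(Rational(-11, 7), Mul(Rational(-1, 7), Z)) (Function('L')(Z, p) = Mul(Rational(-1, 7), Add(Z, 11)) = Mul(Rational(-1, 7), Add(11, Z)) = Add(Rational(-11, 7), Mul(Rational(-1, 7), Z)))
Add(Add(Function('L')(-22, -141), -22516), 19801) = Add(Add(Add(Rational(-11, 7), Mul(Rational(-1, 7), -22)), -22516), 19801) = Add(Add(Add(Rational(-11, 7), Rational(22, 7)), -22516), 19801) = Add(Add(Rational(11, 7), -22516), 19801) = Add(Rational(-157601, 7), 19801) = Rational(-18994, 7)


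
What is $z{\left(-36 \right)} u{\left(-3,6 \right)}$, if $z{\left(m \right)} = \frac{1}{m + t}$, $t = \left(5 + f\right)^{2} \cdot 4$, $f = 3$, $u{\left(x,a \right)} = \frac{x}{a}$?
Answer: $- \frac{1}{440} \approx -0.0022727$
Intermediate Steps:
$t = 256$ ($t = \left(5 + 3\right)^{2} \cdot 4 = 8^{2} \cdot 4 = 64 \cdot 4 = 256$)
$z{\left(m \right)} = \frac{1}{256 + m}$ ($z{\left(m \right)} = \frac{1}{m + 256} = \frac{1}{256 + m}$)
$z{\left(-36 \right)} u{\left(-3,6 \right)} = \frac{\left(-3\right) \frac{1}{6}}{256 - 36} = \frac{\left(-3\right) \frac{1}{6}}{220} = \frac{1}{220} \left(- \frac{1}{2}\right) = - \frac{1}{440}$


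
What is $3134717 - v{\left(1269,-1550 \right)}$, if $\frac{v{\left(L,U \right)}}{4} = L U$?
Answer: $11002517$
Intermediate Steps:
$v{\left(L,U \right)} = 4 L U$
$3134717 - v{\left(1269,-1550 \right)} = 3134717 - 4 \cdot 1269 \left(-1550\right) = 3134717 - -7867800 = 3134717 + 7867800 = 11002517$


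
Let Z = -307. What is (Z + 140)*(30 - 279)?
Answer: 41583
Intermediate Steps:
(Z + 140)*(30 - 279) = (-307 + 140)*(30 - 279) = -167*(-249) = 41583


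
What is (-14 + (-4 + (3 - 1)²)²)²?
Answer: 196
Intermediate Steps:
(-14 + (-4 + (3 - 1)²)²)² = (-14 + (-4 + 2²)²)² = (-14 + (-4 + 4)²)² = (-14 + 0²)² = (-14 + 0)² = (-14)² = 196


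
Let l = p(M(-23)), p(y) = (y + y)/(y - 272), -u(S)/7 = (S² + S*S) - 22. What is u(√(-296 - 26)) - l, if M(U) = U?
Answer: 1375244/295 ≈ 4661.8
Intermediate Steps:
u(S) = 154 - 14*S² (u(S) = -7*((S² + S*S) - 22) = -7*((S² + S²) - 22) = -7*(2*S² - 22) = -7*(-22 + 2*S²) = 154 - 14*S²)
p(y) = 2*y/(-272 + y) (p(y) = (2*y)/(-272 + y) = 2*y/(-272 + y))
l = 46/295 (l = 2*(-23)/(-272 - 23) = 2*(-23)/(-295) = 2*(-23)*(-1/295) = 46/295 ≈ 0.15593)
u(√(-296 - 26)) - l = (154 - 14*(√(-296 - 26))²) - 1*46/295 = (154 - 14*(√(-322))²) - 46/295 = (154 - 14*(I*√322)²) - 46/295 = (154 - 14*(-322)) - 46/295 = (154 + 4508) - 46/295 = 4662 - 46/295 = 1375244/295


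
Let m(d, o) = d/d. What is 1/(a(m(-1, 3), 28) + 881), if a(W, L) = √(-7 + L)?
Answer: 881/776140 - √21/776140 ≈ 0.0011292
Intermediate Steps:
m(d, o) = 1
1/(a(m(-1, 3), 28) + 881) = 1/(√(-7 + 28) + 881) = 1/(√21 + 881) = 1/(881 + √21)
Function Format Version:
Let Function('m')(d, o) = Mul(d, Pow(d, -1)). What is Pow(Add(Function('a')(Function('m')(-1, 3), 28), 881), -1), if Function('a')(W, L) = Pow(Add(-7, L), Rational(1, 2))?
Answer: Add(Rational(881, 776140), Mul(Rational(-1, 776140), Pow(21, Rational(1, 2)))) ≈ 0.0011292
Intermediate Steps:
Function('m')(d, o) = 1
Pow(Add(Function('a')(Function('m')(-1, 3), 28), 881), -1) = Pow(Add(Pow(Add(-7, 28), Rational(1, 2)), 881), -1) = Pow(Add(Pow(21, Rational(1, 2)), 881), -1) = Pow(Add(881, Pow(21, Rational(1, 2))), -1)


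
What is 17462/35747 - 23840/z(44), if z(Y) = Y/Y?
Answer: -852191018/35747 ≈ -23840.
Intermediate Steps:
z(Y) = 1
17462/35747 - 23840/z(44) = 17462/35747 - 23840/1 = 17462*(1/35747) - 23840*1 = 17462/35747 - 23840 = -852191018/35747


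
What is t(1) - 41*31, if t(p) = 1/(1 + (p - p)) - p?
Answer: -1271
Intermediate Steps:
t(p) = 1 - p (t(p) = 1/(1 + 0) - p = 1/1 - p = 1 - p)
t(1) - 41*31 = (1 - 1*1) - 41*31 = (1 - 1) - 1271 = 0 - 1271 = -1271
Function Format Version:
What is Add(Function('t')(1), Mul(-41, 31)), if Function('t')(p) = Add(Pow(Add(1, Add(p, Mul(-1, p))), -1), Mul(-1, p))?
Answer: -1271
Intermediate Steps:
Function('t')(p) = Add(1, Mul(-1, p)) (Function('t')(p) = Add(Pow(Add(1, 0), -1), Mul(-1, p)) = Add(Pow(1, -1), Mul(-1, p)) = Add(1, Mul(-1, p)))
Add(Function('t')(1), Mul(-41, 31)) = Add(Add(1, Mul(-1, 1)), Mul(-41, 31)) = Add(Add(1, -1), -1271) = Add(0, -1271) = -1271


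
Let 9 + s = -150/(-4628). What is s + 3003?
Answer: 6928191/2314 ≈ 2994.0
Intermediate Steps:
s = -20751/2314 (s = -9 - 150/(-4628) = -9 - 150*(-1/4628) = -9 + 75/2314 = -20751/2314 ≈ -8.9676)
s + 3003 = -20751/2314 + 3003 = 6928191/2314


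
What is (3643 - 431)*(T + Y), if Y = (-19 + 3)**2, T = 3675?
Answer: 12626372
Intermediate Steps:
Y = 256 (Y = (-16)**2 = 256)
(3643 - 431)*(T + Y) = (3643 - 431)*(3675 + 256) = 3212*3931 = 12626372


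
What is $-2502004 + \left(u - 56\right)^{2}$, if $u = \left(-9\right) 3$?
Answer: $-2495115$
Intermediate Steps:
$u = -27$
$-2502004 + \left(u - 56\right)^{2} = -2502004 + \left(-27 - 56\right)^{2} = -2502004 + \left(-83\right)^{2} = -2502004 + 6889 = -2495115$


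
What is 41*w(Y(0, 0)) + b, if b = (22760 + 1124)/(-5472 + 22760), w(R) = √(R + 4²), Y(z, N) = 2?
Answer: 5971/4322 + 123*√2 ≈ 175.33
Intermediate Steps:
w(R) = √(16 + R) (w(R) = √(R + 16) = √(16 + R))
b = 5971/4322 (b = 23884/17288 = 23884*(1/17288) = 5971/4322 ≈ 1.3815)
41*w(Y(0, 0)) + b = 41*√(16 + 2) + 5971/4322 = 41*√18 + 5971/4322 = 41*(3*√2) + 5971/4322 = 123*√2 + 5971/4322 = 5971/4322 + 123*√2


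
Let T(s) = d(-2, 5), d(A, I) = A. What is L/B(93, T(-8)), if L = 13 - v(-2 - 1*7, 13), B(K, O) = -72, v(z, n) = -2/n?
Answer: -19/104 ≈ -0.18269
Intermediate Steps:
T(s) = -2
L = 171/13 (L = 13 - (-2)/13 = 13 - 1*(-2/13) = 13 + 2/13 = 171/13 ≈ 13.154)
L/B(93, T(-8)) = (171/13)/(-72) = -1/72*171/13 = -19/104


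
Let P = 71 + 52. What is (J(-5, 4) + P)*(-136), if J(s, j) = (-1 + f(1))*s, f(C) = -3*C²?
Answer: -19448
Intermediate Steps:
P = 123
J(s, j) = -4*s (J(s, j) = (-1 - 3*1²)*s = (-1 - 3*1)*s = (-1 - 3)*s = -4*s)
(J(-5, 4) + P)*(-136) = (-4*(-5) + 123)*(-136) = (20 + 123)*(-136) = 143*(-136) = -19448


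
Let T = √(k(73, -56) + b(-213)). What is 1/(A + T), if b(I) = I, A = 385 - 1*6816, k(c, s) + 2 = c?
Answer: -6431/41357903 - I*√142/41357903 ≈ -0.0001555 - 2.8813e-7*I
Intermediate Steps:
k(c, s) = -2 + c
A = -6431 (A = 385 - 6816 = -6431)
T = I*√142 (T = √((-2 + 73) - 213) = √(71 - 213) = √(-142) = I*√142 ≈ 11.916*I)
1/(A + T) = 1/(-6431 + I*√142)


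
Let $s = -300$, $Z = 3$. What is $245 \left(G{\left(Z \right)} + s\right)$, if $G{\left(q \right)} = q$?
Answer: $-72765$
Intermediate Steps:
$245 \left(G{\left(Z \right)} + s\right) = 245 \left(3 - 300\right) = 245 \left(-297\right) = -72765$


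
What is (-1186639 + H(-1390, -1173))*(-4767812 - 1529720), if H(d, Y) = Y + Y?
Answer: 7487671085020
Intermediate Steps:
H(d, Y) = 2*Y
(-1186639 + H(-1390, -1173))*(-4767812 - 1529720) = (-1186639 + 2*(-1173))*(-4767812 - 1529720) = (-1186639 - 2346)*(-6297532) = -1188985*(-6297532) = 7487671085020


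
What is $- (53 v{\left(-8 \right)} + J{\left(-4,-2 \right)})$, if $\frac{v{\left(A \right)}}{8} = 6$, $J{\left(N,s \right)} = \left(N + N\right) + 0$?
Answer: $-2536$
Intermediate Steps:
$J{\left(N,s \right)} = 2 N$ ($J{\left(N,s \right)} = 2 N + 0 = 2 N$)
$v{\left(A \right)} = 48$ ($v{\left(A \right)} = 8 \cdot 6 = 48$)
$- (53 v{\left(-8 \right)} + J{\left(-4,-2 \right)}) = - (53 \cdot 48 + 2 \left(-4\right)) = - (2544 - 8) = \left(-1\right) 2536 = -2536$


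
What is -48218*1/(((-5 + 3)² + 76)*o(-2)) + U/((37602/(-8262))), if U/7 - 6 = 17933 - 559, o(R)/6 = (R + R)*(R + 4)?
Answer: -107166161099/4010880 ≈ -26719.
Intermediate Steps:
o(R) = 12*R*(4 + R) (o(R) = 6*((R + R)*(R + 4)) = 6*((2*R)*(4 + R)) = 6*(2*R*(4 + R)) = 12*R*(4 + R))
U = 121660 (U = 42 + 7*(17933 - 559) = 42 + 7*17374 = 42 + 121618 = 121660)
-48218*1/(((-5 + 3)² + 76)*o(-2)) + U/((37602/(-8262))) = -48218*(-1/(24*(4 - 2)*((-5 + 3)² + 76))) + 121660/((37602/(-8262))) = -48218*(-1/(48*((-2)² + 76))) + 121660/((37602*(-1/8262))) = -48218*(-1/(48*(4 + 76))) + 121660/(-2089/459) = -48218/(80*(-48)) + 121660*(-459/2089) = -48218/(-3840) - 55841940/2089 = -48218*(-1/3840) - 55841940/2089 = 24109/1920 - 55841940/2089 = -107166161099/4010880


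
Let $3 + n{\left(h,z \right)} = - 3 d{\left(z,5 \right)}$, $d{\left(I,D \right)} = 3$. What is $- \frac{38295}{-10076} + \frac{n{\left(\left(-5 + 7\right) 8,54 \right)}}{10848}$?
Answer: $\frac{8652151}{2277176} \approx 3.7995$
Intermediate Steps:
$n{\left(h,z \right)} = -12$ ($n{\left(h,z \right)} = -3 - 9 = -12$)
$- \frac{38295}{-10076} + \frac{n{\left(\left(-5 + 7\right) 8,54 \right)}}{10848} = - \frac{38295}{-10076} - \frac{12}{10848} = \left(-38295\right) \left(- \frac{1}{10076}\right) - \frac{1}{904} = \frac{38295}{10076} - \frac{1}{904} = \frac{8652151}{2277176}$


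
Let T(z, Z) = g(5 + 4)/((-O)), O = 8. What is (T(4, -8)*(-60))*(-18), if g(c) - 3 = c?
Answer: -1620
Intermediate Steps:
g(c) = 3 + c
T(z, Z) = -3/2 (T(z, Z) = (3 + (5 + 4))/((-1*8)) = (3 + 9)/(-8) = 12*(-1/8) = -3/2)
(T(4, -8)*(-60))*(-18) = -3/2*(-60)*(-18) = 90*(-18) = -1620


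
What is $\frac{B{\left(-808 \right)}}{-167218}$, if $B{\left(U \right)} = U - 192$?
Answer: $\frac{500}{83609} \approx 0.0059802$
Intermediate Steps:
$B{\left(U \right)} = -192 + U$ ($B{\left(U \right)} = U - 192 = -192 + U$)
$\frac{B{\left(-808 \right)}}{-167218} = \frac{-192 - 808}{-167218} = \left(-1000\right) \left(- \frac{1}{167218}\right) = \frac{500}{83609}$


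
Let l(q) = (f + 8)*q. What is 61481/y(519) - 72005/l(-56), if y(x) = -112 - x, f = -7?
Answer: 41992219/35336 ≈ 1188.4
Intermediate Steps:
l(q) = q (l(q) = (-7 + 8)*q = 1*q = q)
61481/y(519) - 72005/l(-56) = 61481/(-112 - 1*519) - 72005/(-56) = 61481/(-112 - 519) - 72005*(-1/56) = 61481/(-631) + 72005/56 = 61481*(-1/631) + 72005/56 = -61481/631 + 72005/56 = 41992219/35336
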